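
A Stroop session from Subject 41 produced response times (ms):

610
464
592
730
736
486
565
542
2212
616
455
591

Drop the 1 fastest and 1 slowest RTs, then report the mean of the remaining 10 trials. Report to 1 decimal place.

Sorted: 455, 464, 486, 542, 565, 591, 592, 610, 616, 730, 736, 2212
Drop lowest 1 (455) and highest 1 (2212)
Remaining (n=10): Σ = 5932, mean = 5932/10 = 593.200

593.2 ms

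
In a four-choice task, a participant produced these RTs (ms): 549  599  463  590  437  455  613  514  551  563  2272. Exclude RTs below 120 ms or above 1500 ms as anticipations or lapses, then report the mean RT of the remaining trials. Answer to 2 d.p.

533.40 ms

Excluded: 2272
Retained (n=10): Σ = 5334
Mean = 5334/10 = 533.4000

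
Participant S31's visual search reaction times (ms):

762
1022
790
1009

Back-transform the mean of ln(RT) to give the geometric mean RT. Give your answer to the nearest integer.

ln(RT): 6.6359, 6.9295, 6.6720, 6.9167
Mean ln(RT) = 27.1542/4 = 6.78855
Geometric mean = exp(6.78855) = 887.63 ms

888 ms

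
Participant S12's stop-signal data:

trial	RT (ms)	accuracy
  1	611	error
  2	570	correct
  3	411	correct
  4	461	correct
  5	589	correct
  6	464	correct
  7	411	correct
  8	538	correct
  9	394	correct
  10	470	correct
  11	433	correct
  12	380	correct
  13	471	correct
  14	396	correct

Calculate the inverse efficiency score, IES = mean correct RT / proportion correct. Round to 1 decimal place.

496.0 ms

Correct trials (n=13): 570, 411, 461, 589, 464, 411, 538, 394, 470, 433, 380, 471, 396
Mean correct RT = 5988/13 = 460.6154 ms
Proportion correct = 13/14
IES = 460.6154 / (13/14) = 496.047 ms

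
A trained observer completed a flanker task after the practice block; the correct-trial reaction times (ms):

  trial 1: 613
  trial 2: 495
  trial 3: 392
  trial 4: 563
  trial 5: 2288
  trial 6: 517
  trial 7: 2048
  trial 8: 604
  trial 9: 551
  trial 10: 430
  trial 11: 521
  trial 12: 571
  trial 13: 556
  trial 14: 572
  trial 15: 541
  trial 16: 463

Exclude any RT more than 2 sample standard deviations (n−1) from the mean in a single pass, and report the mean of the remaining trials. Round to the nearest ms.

528 ms

n = 16, ΣRT = 11725, M = 732.812
Σ(x−M)² = 4789906.44; s = √(4789906.44/15) = 565.090
Cutoffs: 732.812 ± 2·565.090 → [-397.4, 1863.0]
Outside: 2048, 2288 → excluded.
Retained (n=14): Σ = 7389, mean = 7389/14 = 527.786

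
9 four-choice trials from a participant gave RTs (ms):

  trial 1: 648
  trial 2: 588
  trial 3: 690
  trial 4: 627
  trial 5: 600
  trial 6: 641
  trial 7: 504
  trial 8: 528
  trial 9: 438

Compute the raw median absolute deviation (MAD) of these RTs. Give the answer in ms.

48 ms

Sorted: 438, 504, 528, 588, 600, 627, 641, 648, 690 → median = 600
|x − 600|: 48, 12, 90, 27, 0, 41, 96, 72, 162
Sorted deviations: 0, 12, 27, 41, 48, 72, 90, 96, 162 → MAD = 48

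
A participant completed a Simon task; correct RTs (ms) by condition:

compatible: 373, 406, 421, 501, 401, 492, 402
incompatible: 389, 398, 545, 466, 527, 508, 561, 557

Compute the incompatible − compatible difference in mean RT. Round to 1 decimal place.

65.9 ms

M(compatible) = 2996/7 = 428.000
M(incompatible) = 3951/8 = 493.875
Difference = 493.875 − 428.000 = 65.875 ms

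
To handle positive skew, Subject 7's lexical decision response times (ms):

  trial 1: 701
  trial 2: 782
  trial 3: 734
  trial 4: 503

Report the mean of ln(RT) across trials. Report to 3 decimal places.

ln(RT): 6.5525, 6.6619, 6.5985, 6.2206
Σ ln(RT) = 26.0335
Mean = 26.0335/4 = 6.50837

6.508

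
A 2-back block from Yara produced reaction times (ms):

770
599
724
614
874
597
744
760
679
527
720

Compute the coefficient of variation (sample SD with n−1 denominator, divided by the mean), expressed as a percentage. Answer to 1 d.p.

n = 11, Σ = 7608, M = 691.6364
Σ(x−M)² = 99494.545; s = √(99494.545/10) = 99.7470
CV = 99.7470 / 691.6364 = 0.14422 = 14.422%

14.4%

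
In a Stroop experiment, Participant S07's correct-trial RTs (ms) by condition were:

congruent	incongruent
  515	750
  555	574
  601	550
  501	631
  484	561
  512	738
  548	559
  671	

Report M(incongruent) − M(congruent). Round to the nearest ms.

M(congruent) = 4387/8 = 548.375
M(incongruent) = 4363/7 = 623.286
Difference = 623.286 − 548.375 = 74.911 ms

75 ms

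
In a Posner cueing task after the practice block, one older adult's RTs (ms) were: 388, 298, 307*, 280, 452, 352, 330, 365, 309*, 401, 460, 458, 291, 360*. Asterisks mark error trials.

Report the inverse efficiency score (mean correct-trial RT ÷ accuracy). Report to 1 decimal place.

471.5 ms

Correct trials (n=11): 388, 298, 280, 452, 352, 330, 365, 401, 460, 458, 291
Mean correct RT = 4075/11 = 370.4545 ms
Proportion correct = 11/14
IES = 370.4545 / (11/14) = 471.488 ms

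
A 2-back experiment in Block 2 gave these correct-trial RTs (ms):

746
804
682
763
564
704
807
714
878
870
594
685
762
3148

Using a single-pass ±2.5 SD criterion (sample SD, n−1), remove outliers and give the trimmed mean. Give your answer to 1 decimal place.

736.4 ms

n = 14, ΣRT = 12721, M = 908.643
Σ(x−M)² = 5506529.21; s = √(5506529.21/13) = 650.830
Cutoffs: 908.643 ± 2.5·650.830 → [-718.4, 2535.7]
Outside: 3148 → excluded.
Retained (n=13): Σ = 9573, mean = 9573/13 = 736.385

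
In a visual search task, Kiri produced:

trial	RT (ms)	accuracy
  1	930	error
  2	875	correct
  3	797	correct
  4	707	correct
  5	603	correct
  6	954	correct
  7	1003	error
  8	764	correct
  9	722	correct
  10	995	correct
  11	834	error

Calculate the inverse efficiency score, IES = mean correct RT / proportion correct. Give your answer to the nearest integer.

Correct trials (n=8): 875, 797, 707, 603, 954, 764, 722, 995
Mean correct RT = 6417/8 = 802.1250 ms
Proportion correct = 8/11
IES = 802.1250 / (8/11) = 1102.922 ms

1103 ms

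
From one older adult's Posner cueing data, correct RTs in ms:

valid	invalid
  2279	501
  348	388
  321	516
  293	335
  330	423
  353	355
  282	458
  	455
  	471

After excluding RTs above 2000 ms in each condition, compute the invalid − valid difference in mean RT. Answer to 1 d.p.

valid: exclude 2279
M(valid) = 1927/6 = 321.167
M(invalid) = 3902/9 = 433.556
Difference = 433.556 − 321.167 = 112.389 ms

112.4 ms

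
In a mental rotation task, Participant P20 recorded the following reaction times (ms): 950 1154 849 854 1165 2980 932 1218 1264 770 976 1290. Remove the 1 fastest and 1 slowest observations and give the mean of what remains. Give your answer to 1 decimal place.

Sorted: 770, 849, 854, 932, 950, 976, 1154, 1165, 1218, 1264, 1290, 2980
Drop lowest 1 (770) and highest 1 (2980)
Remaining (n=10): Σ = 10652, mean = 10652/10 = 1065.200

1065.2 ms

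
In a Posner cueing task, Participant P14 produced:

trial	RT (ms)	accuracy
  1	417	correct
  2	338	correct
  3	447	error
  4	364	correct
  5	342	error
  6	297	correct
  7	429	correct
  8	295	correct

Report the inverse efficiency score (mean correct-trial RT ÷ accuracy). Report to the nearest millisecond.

476 ms

Correct trials (n=6): 417, 338, 364, 297, 429, 295
Mean correct RT = 2140/6 = 356.6667 ms
Proportion correct = 6/8
IES = 356.6667 / (6/8) = 475.556 ms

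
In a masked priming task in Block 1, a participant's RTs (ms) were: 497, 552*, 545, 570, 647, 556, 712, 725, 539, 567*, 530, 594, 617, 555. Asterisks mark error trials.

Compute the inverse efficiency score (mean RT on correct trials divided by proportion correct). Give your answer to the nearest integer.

689 ms

Correct trials (n=12): 497, 545, 570, 647, 556, 712, 725, 539, 530, 594, 617, 555
Mean correct RT = 7087/12 = 590.5833 ms
Proportion correct = 12/14
IES = 590.5833 / (12/14) = 689.014 ms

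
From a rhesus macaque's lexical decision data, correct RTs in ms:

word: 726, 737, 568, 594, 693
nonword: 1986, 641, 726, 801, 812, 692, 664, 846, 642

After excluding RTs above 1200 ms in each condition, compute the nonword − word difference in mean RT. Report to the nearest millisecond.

64 ms

nonword: exclude 1986
M(word) = 3318/5 = 663.600
M(nonword) = 5824/8 = 728.000
Difference = 728.000 − 663.600 = 64.400 ms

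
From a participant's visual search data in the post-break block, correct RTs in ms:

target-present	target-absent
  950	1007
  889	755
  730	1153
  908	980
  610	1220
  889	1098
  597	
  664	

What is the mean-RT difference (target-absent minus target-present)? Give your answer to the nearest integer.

M(target-present) = 6237/8 = 779.625
M(target-absent) = 6213/6 = 1035.500
Difference = 1035.500 − 779.625 = 255.875 ms

256 ms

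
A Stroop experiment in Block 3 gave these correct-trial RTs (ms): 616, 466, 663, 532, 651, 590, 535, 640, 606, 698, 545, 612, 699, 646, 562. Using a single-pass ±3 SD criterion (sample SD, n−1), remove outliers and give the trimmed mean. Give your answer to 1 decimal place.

n = 15, ΣRT = 9061, M = 604.067
Σ(x−M)² = 61252.93; s = √(61252.93/14) = 66.145
Cutoffs: 604.067 ± 3·66.145 → [405.6, 802.5]
No RTs fall outside the cutoffs; all 15 retained. Mean = 9061/15 = 604.067

604.1 ms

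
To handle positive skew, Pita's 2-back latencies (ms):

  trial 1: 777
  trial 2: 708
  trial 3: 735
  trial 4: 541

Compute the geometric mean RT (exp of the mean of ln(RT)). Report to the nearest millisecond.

ln(RT): 6.6554, 6.5624, 6.5999, 6.2934
Mean ln(RT) = 26.1112/4 = 6.52779
Geometric mean = exp(6.52779) = 683.89 ms

684 ms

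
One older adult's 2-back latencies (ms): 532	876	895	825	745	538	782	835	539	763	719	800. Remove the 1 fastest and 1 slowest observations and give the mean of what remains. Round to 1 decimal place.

Sorted: 532, 538, 539, 719, 745, 763, 782, 800, 825, 835, 876, 895
Drop lowest 1 (532) and highest 1 (895)
Remaining (n=10): Σ = 7422, mean = 7422/10 = 742.200

742.2 ms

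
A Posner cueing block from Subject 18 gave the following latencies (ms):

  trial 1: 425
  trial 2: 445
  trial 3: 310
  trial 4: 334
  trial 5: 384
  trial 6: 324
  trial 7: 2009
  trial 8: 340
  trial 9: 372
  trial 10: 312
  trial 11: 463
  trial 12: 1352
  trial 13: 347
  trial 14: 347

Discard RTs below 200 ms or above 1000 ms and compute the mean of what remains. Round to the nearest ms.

367 ms

Excluded: 1352, 2009
Retained (n=12): Σ = 4403
Mean = 4403/12 = 366.9167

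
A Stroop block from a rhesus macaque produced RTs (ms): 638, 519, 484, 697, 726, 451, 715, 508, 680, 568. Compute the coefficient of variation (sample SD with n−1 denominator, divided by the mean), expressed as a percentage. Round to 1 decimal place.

n = 10, Σ = 5986, M = 598.6000
Σ(x−M)² = 98040.400; s = √(98040.400/9) = 104.3713
CV = 104.3713 / 598.6000 = 0.17436 = 17.436%

17.4%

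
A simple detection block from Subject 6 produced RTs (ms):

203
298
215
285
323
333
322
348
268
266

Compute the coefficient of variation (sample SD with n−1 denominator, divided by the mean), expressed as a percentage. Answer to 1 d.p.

17.1%

n = 10, Σ = 2861, M = 286.1000
Σ(x−M)² = 21516.900; s = √(21516.900/9) = 48.8955
CV = 48.8955 / 286.1000 = 0.17090 = 17.090%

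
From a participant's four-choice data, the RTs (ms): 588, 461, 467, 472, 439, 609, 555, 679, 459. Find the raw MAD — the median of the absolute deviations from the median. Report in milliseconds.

Sorted: 439, 459, 461, 467, 472, 555, 588, 609, 679 → median = 472
|x − 472|: 116, 11, 5, 0, 33, 137, 83, 207, 13
Sorted deviations: 0, 5, 11, 13, 33, 83, 116, 137, 207 → MAD = 33

33 ms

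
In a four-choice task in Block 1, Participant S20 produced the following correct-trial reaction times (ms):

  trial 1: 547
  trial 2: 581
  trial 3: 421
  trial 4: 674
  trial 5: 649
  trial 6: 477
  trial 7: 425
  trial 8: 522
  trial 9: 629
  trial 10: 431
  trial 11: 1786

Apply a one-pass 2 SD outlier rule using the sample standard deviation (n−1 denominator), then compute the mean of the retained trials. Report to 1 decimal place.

535.6 ms

n = 11, ΣRT = 7142, M = 649.273
Σ(x−M)² = 1504218.18; s = √(1504218.18/10) = 387.843
Cutoffs: 649.273 ± 2·387.843 → [-126.4, 1425.0]
Outside: 1786 → excluded.
Retained (n=10): Σ = 5356, mean = 5356/10 = 535.600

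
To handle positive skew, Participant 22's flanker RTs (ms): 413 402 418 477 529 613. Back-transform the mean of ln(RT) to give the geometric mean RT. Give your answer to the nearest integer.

470 ms

ln(RT): 6.0234, 5.9965, 6.0355, 6.1675, 6.2710, 6.4184
Mean ln(RT) = 36.9123/6 = 6.15204
Geometric mean = exp(6.15204) = 469.68 ms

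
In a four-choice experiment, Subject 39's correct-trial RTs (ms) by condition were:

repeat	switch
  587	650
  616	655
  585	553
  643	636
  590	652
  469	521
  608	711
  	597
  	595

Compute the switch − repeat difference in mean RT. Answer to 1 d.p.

M(repeat) = 4098/7 = 585.429
M(switch) = 5570/9 = 618.889
Difference = 618.889 − 585.429 = 33.460 ms

33.5 ms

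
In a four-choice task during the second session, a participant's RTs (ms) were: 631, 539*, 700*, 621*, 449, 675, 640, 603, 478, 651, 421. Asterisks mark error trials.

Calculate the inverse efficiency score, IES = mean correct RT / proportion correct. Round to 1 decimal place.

781.7 ms

Correct trials (n=8): 631, 449, 675, 640, 603, 478, 651, 421
Mean correct RT = 4548/8 = 568.5000 ms
Proportion correct = 8/11
IES = 568.5000 / (8/11) = 781.688 ms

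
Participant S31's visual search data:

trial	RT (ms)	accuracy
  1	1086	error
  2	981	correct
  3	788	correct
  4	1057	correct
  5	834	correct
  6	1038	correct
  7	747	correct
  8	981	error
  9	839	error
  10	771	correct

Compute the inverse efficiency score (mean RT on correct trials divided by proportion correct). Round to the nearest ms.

Correct trials (n=7): 981, 788, 1057, 834, 1038, 747, 771
Mean correct RT = 6216/7 = 888.0000 ms
Proportion correct = 7/10
IES = 888.0000 / (7/10) = 1268.571 ms

1269 ms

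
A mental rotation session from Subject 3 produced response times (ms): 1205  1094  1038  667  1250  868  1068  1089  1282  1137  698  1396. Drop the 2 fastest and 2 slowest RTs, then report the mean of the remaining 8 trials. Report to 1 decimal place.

1093.6 ms

Sorted: 667, 698, 868, 1038, 1068, 1089, 1094, 1137, 1205, 1250, 1282, 1396
Drop lowest 2 (667, 698) and highest 2 (1282, 1396)
Remaining (n=8): Σ = 8749, mean = 8749/8 = 1093.625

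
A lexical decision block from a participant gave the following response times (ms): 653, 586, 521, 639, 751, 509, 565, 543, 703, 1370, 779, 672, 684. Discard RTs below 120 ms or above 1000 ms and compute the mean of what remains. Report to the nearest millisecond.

Excluded: 1370
Retained (n=12): Σ = 7605
Mean = 7605/12 = 633.7500

634 ms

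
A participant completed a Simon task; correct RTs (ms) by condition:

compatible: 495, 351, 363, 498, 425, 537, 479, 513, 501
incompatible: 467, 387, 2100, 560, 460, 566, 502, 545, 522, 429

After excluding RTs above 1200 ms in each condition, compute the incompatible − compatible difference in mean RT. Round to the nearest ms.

incompatible: exclude 2100
M(compatible) = 4162/9 = 462.444
M(incompatible) = 4438/9 = 493.111
Difference = 493.111 − 462.444 = 30.667 ms

31 ms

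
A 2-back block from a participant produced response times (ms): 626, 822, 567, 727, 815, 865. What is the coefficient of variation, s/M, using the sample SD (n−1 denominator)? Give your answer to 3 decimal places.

0.162

n = 6, Σ = 4422, M = 737.0000
Σ(x−M)² = 71014.000; s = √(71014.000/5) = 119.1755
CV = 119.1755 / 737.0000 = 0.16170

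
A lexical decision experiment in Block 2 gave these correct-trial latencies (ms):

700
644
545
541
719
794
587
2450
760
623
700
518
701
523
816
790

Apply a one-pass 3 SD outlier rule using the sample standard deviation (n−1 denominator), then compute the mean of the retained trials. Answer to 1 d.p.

664.1 ms

n = 16, ΣRT = 12411, M = 775.688
Σ(x−M)² = 3140789.44; s = √(3140789.44/15) = 457.587
Cutoffs: 775.688 ± 3·457.587 → [-597.1, 2148.4]
Outside: 2450 → excluded.
Retained (n=15): Σ = 9961, mean = 9961/15 = 664.067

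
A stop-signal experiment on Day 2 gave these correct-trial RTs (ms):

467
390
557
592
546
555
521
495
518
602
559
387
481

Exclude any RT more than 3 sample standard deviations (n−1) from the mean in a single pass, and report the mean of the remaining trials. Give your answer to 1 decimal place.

513.1 ms

n = 13, ΣRT = 6670, M = 513.077
Σ(x−M)² = 55624.92; s = √(55624.92/12) = 68.084
Cutoffs: 513.077 ± 3·68.084 → [308.8, 717.3]
No RTs fall outside the cutoffs; all 13 retained. Mean = 6670/13 = 513.077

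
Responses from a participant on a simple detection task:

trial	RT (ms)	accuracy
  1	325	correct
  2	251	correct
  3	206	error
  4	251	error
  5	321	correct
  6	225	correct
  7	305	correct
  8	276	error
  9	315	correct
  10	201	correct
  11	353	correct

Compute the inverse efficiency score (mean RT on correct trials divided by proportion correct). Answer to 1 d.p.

Correct trials (n=8): 325, 251, 321, 225, 305, 315, 201, 353
Mean correct RT = 2296/8 = 287.0000 ms
Proportion correct = 8/11
IES = 287.0000 / (8/11) = 394.625 ms

394.6 ms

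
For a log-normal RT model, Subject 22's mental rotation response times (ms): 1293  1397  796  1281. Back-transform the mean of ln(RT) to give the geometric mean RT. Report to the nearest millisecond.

1165 ms

ln(RT): 7.1647, 7.2421, 6.6796, 7.1554
Mean ln(RT) = 28.2418/4 = 7.06045
Geometric mean = exp(7.06045) = 1164.97 ms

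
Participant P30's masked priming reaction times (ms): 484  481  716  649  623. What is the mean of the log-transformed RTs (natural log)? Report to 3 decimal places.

6.368

ln(RT): 6.1821, 6.1759, 6.5737, 6.4754, 6.4345
Σ ln(RT) = 31.8416
Mean = 31.8416/5 = 6.36832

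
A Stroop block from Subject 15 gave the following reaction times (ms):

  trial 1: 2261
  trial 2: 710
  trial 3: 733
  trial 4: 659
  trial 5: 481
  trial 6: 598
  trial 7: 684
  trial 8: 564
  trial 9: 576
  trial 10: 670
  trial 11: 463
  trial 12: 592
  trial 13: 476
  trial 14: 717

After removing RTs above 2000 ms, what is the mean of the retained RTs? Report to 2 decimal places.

Excluded: 2261
Retained (n=13): Σ = 7923
Mean = 7923/13 = 609.4615

609.46 ms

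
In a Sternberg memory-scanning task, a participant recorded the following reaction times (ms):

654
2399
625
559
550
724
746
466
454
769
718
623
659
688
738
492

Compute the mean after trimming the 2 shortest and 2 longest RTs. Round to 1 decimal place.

Sorted: 454, 466, 492, 550, 559, 623, 625, 654, 659, 688, 718, 724, 738, 746, 769, 2399
Drop lowest 2 (454, 466) and highest 2 (769, 2399)
Remaining (n=12): Σ = 7776, mean = 7776/12 = 648.000

648.0 ms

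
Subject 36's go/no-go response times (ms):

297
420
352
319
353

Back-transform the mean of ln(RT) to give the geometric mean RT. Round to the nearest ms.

ln(RT): 5.6937, 6.0403, 5.8636, 5.7652, 5.8665
Mean ln(RT) = 29.2293/5 = 5.84586
Geometric mean = exp(5.84586) = 345.80 ms

346 ms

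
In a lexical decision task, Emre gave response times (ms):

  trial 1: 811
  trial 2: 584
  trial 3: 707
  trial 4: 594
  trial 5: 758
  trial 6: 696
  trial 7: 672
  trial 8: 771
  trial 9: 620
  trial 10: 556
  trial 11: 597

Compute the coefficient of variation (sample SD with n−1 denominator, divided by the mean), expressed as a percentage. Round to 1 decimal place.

12.8%

n = 11, Σ = 7366, M = 669.6364
Σ(x−M)² = 73870.545; s = √(73870.545/10) = 85.9480
CV = 85.9480 / 669.6364 = 0.12835 = 12.835%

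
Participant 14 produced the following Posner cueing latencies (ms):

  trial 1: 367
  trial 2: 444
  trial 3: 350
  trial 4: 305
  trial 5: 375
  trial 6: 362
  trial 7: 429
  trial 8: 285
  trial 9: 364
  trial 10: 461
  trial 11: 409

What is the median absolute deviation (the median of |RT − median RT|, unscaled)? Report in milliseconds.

Sorted: 285, 305, 350, 362, 364, 367, 375, 409, 429, 444, 461 → median = 367
|x − 367|: 0, 77, 17, 62, 8, 5, 62, 82, 3, 94, 42
Sorted deviations: 0, 3, 5, 8, 17, 42, 62, 62, 77, 82, 94 → MAD = 42

42 ms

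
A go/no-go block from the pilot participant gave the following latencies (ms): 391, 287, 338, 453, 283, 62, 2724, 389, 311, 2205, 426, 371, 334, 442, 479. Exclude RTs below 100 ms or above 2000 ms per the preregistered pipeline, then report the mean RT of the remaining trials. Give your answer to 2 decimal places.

Excluded: 62, 2205, 2724
Retained (n=12): Σ = 4504
Mean = 4504/12 = 375.3333

375.33 ms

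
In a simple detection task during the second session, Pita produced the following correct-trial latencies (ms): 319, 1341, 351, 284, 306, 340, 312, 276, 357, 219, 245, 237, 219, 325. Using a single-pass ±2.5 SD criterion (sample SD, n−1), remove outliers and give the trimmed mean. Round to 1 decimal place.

291.5 ms

n = 14, ΣRT = 5131, M = 366.500
Σ(x−M)² = 1051333.50; s = √(1051333.50/13) = 284.380
Cutoffs: 366.500 ± 2.5·284.380 → [-344.4, 1077.4]
Outside: 1341 → excluded.
Retained (n=13): Σ = 3790, mean = 3790/13 = 291.538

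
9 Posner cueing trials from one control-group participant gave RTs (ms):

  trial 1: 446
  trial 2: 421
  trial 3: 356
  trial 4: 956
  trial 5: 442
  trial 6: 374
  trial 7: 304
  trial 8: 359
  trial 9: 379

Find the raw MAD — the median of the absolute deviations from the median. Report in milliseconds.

42 ms

Sorted: 304, 356, 359, 374, 379, 421, 442, 446, 956 → median = 379
|x − 379|: 67, 42, 23, 577, 63, 5, 75, 20, 0
Sorted deviations: 0, 5, 20, 23, 42, 63, 67, 75, 577 → MAD = 42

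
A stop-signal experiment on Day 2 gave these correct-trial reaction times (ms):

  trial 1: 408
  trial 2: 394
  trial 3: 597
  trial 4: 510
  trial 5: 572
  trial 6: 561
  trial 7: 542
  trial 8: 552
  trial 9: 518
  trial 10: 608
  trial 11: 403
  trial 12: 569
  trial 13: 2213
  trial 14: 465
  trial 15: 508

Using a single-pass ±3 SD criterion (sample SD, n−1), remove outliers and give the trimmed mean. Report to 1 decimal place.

514.8 ms

n = 15, ΣRT = 9420, M = 628.000
Σ(x−M)² = 2758638.00; s = √(2758638.00/14) = 443.898
Cutoffs: 628.000 ± 3·443.898 → [-703.7, 1959.7]
Outside: 2213 → excluded.
Retained (n=14): Σ = 7207, mean = 7207/14 = 514.786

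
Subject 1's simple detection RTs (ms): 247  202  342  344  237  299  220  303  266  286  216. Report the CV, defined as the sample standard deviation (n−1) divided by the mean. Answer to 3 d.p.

0.184

n = 11, Σ = 2962, M = 269.2727
Σ(x−M)² = 24514.182; s = √(24514.182/10) = 49.5118
CV = 49.5118 / 269.2727 = 0.18387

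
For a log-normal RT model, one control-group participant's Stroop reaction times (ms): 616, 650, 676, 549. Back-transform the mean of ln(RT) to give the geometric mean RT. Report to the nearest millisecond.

621 ms

ln(RT): 6.4232, 6.4770, 6.5162, 6.3081
Mean ln(RT) = 25.7245/4 = 6.43113
Geometric mean = exp(6.43113) = 620.87 ms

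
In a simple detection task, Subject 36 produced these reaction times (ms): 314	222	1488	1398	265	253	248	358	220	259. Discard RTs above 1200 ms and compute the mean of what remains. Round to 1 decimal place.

Excluded: 1398, 1488
Retained (n=8): Σ = 2139
Mean = 2139/8 = 267.3750

267.4 ms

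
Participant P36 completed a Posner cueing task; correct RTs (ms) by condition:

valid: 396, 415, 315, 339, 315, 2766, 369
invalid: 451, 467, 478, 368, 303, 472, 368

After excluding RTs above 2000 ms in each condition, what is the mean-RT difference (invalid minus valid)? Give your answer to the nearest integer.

valid: exclude 2766
M(valid) = 2149/6 = 358.167
M(invalid) = 2907/7 = 415.286
Difference = 415.286 − 358.167 = 57.119 ms

57 ms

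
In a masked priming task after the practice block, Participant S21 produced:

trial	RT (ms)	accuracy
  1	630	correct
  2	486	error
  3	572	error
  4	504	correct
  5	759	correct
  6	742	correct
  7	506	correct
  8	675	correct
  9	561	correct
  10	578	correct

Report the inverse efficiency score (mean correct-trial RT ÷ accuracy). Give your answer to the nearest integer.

774 ms

Correct trials (n=8): 630, 504, 759, 742, 506, 675, 561, 578
Mean correct RT = 4955/8 = 619.3750 ms
Proportion correct = 8/10
IES = 619.3750 / (8/10) = 774.219 ms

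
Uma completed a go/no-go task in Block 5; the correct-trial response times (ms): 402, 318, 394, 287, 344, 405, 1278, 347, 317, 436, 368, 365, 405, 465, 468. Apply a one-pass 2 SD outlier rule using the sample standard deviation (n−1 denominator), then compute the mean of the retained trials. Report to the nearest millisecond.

n = 15, ΣRT = 6599, M = 439.933
Σ(x−M)² = 791774.93; s = √(791774.93/14) = 237.814
Cutoffs: 439.933 ± 2·237.814 → [-35.7, 915.6]
Outside: 1278 → excluded.
Retained (n=14): Σ = 5321, mean = 5321/14 = 380.071

380 ms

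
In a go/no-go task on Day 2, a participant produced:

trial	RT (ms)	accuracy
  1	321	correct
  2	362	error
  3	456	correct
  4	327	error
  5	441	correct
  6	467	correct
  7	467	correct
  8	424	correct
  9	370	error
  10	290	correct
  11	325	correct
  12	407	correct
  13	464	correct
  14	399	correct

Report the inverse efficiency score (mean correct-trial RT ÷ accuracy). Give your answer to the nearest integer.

516 ms

Correct trials (n=11): 321, 456, 441, 467, 467, 424, 290, 325, 407, 464, 399
Mean correct RT = 4461/11 = 405.5455 ms
Proportion correct = 11/14
IES = 405.5455 / (11/14) = 516.149 ms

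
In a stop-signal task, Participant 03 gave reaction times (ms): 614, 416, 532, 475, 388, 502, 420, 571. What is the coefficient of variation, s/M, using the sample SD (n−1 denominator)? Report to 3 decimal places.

0.163

n = 8, Σ = 3918, M = 489.7500
Σ(x−M)² = 44849.500; s = √(44849.500/7) = 80.0442
CV = 80.0442 / 489.7500 = 0.16344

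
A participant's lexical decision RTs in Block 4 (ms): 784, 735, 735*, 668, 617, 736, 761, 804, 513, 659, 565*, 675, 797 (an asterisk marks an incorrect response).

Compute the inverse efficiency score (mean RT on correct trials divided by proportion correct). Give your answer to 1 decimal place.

832.5 ms

Correct trials (n=11): 784, 735, 668, 617, 736, 761, 804, 513, 659, 675, 797
Mean correct RT = 7749/11 = 704.4545 ms
Proportion correct = 11/13
IES = 704.4545 / (11/13) = 832.537 ms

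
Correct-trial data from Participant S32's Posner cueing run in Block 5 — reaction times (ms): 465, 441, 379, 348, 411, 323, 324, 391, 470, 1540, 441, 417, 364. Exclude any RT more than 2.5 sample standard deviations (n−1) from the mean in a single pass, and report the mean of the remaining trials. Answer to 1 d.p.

397.8 ms

n = 13, ΣRT = 6314, M = 485.692
Σ(x−M)² = 1233262.77; s = √(1233262.77/12) = 320.581
Cutoffs: 485.692 ± 2.5·320.581 → [-315.8, 1287.1]
Outside: 1540 → excluded.
Retained (n=12): Σ = 4774, mean = 4774/12 = 397.833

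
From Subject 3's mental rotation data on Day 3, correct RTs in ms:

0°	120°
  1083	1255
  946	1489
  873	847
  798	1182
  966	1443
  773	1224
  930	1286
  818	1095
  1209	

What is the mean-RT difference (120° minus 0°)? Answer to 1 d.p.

294.7 ms

M(0°) = 8396/9 = 932.889
M(120°) = 9821/8 = 1227.625
Difference = 1227.625 − 932.889 = 294.736 ms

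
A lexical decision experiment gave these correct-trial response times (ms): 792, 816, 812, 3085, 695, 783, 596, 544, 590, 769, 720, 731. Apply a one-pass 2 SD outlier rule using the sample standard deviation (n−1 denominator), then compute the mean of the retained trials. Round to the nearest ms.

713 ms

n = 12, ΣRT = 10933, M = 911.083
Σ(x−M)² = 5248302.92; s = √(5248302.92/11) = 690.738
Cutoffs: 911.083 ± 2·690.738 → [-470.4, 2292.6]
Outside: 3085 → excluded.
Retained (n=11): Σ = 7848, mean = 7848/11 = 713.455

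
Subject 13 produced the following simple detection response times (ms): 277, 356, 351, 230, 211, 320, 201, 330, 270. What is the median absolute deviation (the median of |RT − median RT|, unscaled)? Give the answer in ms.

Sorted: 201, 211, 230, 270, 277, 320, 330, 351, 356 → median = 277
|x − 277|: 0, 79, 74, 47, 66, 43, 76, 53, 7
Sorted deviations: 0, 7, 43, 47, 53, 66, 74, 76, 79 → MAD = 53

53 ms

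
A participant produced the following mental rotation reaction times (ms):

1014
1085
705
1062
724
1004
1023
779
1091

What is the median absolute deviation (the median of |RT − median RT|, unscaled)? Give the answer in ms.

71 ms

Sorted: 705, 724, 779, 1004, 1014, 1023, 1062, 1085, 1091 → median = 1014
|x − 1014|: 0, 71, 309, 48, 290, 10, 9, 235, 77
Sorted deviations: 0, 9, 10, 48, 71, 77, 235, 290, 309 → MAD = 71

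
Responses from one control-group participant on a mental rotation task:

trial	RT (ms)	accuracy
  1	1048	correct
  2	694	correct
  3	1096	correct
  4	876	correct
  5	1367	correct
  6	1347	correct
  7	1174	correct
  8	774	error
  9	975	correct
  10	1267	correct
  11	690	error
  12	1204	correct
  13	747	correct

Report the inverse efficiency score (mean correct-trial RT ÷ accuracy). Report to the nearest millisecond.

Correct trials (n=11): 1048, 694, 1096, 876, 1367, 1347, 1174, 975, 1267, 1204, 747
Mean correct RT = 11795/11 = 1072.2727 ms
Proportion correct = 11/13
IES = 1072.2727 / (11/13) = 1267.231 ms

1267 ms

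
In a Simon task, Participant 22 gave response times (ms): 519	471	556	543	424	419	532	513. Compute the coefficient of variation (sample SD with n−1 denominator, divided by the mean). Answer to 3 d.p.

n = 8, Σ = 3977, M = 497.1250
Σ(x−M)² = 19650.875; s = √(19650.875/7) = 52.9837
CV = 52.9837 / 497.1250 = 0.10658

0.107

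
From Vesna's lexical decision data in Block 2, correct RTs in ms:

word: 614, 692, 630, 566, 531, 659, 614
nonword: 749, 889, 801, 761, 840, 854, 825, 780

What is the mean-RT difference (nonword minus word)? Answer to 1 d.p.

197.2 ms

M(word) = 4306/7 = 615.143
M(nonword) = 6499/8 = 812.375
Difference = 812.375 − 615.143 = 197.232 ms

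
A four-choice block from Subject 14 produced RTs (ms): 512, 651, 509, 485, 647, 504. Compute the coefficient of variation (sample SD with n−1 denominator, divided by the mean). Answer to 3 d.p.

n = 6, Σ = 3308, M = 551.3333
Σ(x−M)² = 29065.333; s = √(29065.333/5) = 76.2435
CV = 76.2435 / 551.3333 = 0.13829

0.138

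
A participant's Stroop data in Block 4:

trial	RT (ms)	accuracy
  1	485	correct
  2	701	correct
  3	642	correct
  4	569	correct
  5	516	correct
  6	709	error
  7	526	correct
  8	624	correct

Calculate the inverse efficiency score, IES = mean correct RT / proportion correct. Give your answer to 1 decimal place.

663.3 ms

Correct trials (n=7): 485, 701, 642, 569, 516, 526, 624
Mean correct RT = 4063/7 = 580.4286 ms
Proportion correct = 7/8
IES = 580.4286 / (7/8) = 663.347 ms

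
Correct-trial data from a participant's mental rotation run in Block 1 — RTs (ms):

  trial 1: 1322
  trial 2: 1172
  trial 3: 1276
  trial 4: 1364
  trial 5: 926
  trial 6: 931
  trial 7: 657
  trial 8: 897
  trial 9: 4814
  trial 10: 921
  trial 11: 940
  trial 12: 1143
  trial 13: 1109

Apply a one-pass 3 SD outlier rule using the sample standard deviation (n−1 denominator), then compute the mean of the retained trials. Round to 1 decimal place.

1054.8 ms

n = 13, ΣRT = 17472, M = 1344.000
Σ(x−M)² = 13530834.00; s = √(13530834.00/12) = 1061.871
Cutoffs: 1344.000 ± 3·1061.871 → [-1841.6, 4529.6]
Outside: 4814 → excluded.
Retained (n=12): Σ = 12658, mean = 12658/12 = 1054.833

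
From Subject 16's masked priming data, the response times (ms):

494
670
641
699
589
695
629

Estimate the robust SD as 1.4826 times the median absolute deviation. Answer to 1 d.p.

77.1 ms

Sorted: 494, 589, 629, 641, 670, 695, 699 → median = 641
|x − 641| sorted: 0, 12, 29, 52, 54, 58, 147 → MAD = 52
Robust SD ≈ 1.4826 × 52 = 77.095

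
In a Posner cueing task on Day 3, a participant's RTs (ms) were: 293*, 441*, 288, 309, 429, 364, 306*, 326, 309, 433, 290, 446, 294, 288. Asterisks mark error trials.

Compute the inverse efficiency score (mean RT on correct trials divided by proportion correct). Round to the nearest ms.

Correct trials (n=11): 288, 309, 429, 364, 326, 309, 433, 290, 446, 294, 288
Mean correct RT = 3776/11 = 343.2727 ms
Proportion correct = 11/14
IES = 343.2727 / (11/14) = 436.893 ms

437 ms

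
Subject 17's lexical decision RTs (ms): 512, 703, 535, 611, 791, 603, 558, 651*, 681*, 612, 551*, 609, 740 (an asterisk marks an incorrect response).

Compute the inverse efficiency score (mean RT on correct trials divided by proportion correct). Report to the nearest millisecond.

816 ms

Correct trials (n=10): 512, 703, 535, 611, 791, 603, 558, 612, 609, 740
Mean correct RT = 6274/10 = 627.4000 ms
Proportion correct = 10/13
IES = 627.4000 / (10/13) = 815.620 ms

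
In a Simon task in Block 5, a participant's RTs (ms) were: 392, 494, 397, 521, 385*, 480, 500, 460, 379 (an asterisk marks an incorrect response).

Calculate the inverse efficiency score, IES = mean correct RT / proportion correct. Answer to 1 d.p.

Correct trials (n=8): 392, 494, 397, 521, 480, 500, 460, 379
Mean correct RT = 3623/8 = 452.8750 ms
Proportion correct = 8/9
IES = 452.8750 / (8/9) = 509.484 ms

509.5 ms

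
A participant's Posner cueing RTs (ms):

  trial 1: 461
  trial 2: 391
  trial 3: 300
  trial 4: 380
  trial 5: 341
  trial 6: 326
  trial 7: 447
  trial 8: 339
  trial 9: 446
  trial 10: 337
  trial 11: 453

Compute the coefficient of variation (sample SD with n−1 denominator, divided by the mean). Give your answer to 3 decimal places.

0.154

n = 11, Σ = 4221, M = 383.7273
Σ(x−M)² = 35070.182; s = √(35070.182/10) = 59.2201
CV = 59.2201 / 383.7273 = 0.15433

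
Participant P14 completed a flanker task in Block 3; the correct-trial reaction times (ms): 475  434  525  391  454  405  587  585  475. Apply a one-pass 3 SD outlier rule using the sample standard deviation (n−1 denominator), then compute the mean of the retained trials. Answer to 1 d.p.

481.2 ms

n = 9, ΣRT = 4331, M = 481.222
Σ(x−M)² = 40873.56; s = √(40873.56/8) = 71.479
Cutoffs: 481.222 ± 3·71.479 → [266.8, 695.7]
No RTs fall outside the cutoffs; all 9 retained. Mean = 4331/9 = 481.222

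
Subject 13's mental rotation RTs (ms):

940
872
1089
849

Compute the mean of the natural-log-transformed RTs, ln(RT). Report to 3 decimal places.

ln(RT): 6.8459, 6.7708, 6.9930, 6.7441
Σ ln(RT) = 27.3537
Mean = 27.3537/4 = 6.83844

6.838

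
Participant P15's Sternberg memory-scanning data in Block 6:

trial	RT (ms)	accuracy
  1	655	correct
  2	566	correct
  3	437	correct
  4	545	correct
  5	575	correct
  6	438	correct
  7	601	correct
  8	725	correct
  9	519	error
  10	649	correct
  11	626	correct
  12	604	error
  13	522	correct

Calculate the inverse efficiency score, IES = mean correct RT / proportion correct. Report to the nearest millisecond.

681 ms

Correct trials (n=11): 655, 566, 437, 545, 575, 438, 601, 725, 649, 626, 522
Mean correct RT = 6339/11 = 576.2727 ms
Proportion correct = 11/13
IES = 576.2727 / (11/13) = 681.050 ms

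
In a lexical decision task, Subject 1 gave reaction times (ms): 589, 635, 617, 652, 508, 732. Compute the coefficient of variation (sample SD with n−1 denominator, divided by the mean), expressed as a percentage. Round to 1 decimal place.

11.9%

n = 6, Σ = 3733, M = 622.1667
Σ(x−M)² = 27278.833; s = √(27278.833/5) = 73.8632
CV = 73.8632 / 622.1667 = 0.11872 = 11.872%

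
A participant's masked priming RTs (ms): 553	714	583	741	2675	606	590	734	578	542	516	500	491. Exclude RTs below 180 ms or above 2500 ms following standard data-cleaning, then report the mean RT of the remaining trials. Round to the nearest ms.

596 ms

Excluded: 2675
Retained (n=12): Σ = 7148
Mean = 7148/12 = 595.6667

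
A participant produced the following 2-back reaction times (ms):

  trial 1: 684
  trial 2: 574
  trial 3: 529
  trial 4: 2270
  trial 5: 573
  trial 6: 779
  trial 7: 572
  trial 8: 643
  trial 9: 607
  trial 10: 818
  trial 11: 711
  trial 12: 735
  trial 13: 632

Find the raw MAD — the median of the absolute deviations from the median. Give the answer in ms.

70 ms

Sorted: 529, 572, 573, 574, 607, 632, 643, 684, 711, 735, 779, 818, 2270 → median = 643
|x − 643|: 41, 69, 114, 1627, 70, 136, 71, 0, 36, 175, 68, 92, 11
Sorted deviations: 0, 11, 36, 41, 68, 69, 70, 71, 92, 114, 136, 175, 1627 → MAD = 70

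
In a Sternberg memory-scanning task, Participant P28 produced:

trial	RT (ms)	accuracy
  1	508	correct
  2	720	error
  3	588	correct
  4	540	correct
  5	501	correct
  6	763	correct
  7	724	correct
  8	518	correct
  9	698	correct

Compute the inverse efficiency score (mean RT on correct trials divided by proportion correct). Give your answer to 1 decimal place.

680.6 ms

Correct trials (n=8): 508, 588, 540, 501, 763, 724, 518, 698
Mean correct RT = 4840/8 = 605.0000 ms
Proportion correct = 8/9
IES = 605.0000 / (8/9) = 680.625 ms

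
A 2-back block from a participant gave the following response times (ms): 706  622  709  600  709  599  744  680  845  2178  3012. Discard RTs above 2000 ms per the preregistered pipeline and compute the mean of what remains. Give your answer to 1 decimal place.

Excluded: 2178, 3012
Retained (n=9): Σ = 6214
Mean = 6214/9 = 690.4444

690.4 ms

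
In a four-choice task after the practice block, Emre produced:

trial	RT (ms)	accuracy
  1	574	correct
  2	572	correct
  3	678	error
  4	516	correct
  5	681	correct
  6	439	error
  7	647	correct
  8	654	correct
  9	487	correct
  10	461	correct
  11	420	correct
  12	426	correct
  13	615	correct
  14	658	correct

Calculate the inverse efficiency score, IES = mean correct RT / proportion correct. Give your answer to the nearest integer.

Correct trials (n=12): 574, 572, 516, 681, 647, 654, 487, 461, 420, 426, 615, 658
Mean correct RT = 6711/12 = 559.2500 ms
Proportion correct = 12/14
IES = 559.2500 / (12/14) = 652.458 ms

652 ms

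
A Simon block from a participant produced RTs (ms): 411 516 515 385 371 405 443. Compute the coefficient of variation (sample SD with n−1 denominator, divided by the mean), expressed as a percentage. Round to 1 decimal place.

13.6%

n = 7, Σ = 3046, M = 435.1429
Σ(x−M)² = 21096.857; s = √(21096.857/6) = 59.2971
CV = 59.2971 / 435.1429 = 0.13627 = 13.627%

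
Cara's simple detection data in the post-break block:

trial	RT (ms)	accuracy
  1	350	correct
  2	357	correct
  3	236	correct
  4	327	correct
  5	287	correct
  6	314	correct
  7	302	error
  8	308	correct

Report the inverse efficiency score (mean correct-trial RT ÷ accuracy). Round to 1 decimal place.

Correct trials (n=7): 350, 357, 236, 327, 287, 314, 308
Mean correct RT = 2179/7 = 311.2857 ms
Proportion correct = 7/8
IES = 311.2857 / (7/8) = 355.755 ms

355.8 ms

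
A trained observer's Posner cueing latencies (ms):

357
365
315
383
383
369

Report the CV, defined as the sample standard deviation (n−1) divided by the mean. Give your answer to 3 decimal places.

0.070

n = 6, Σ = 2172, M = 362.0000
Σ(x−M)² = 3174.000; s = √(3174.000/5) = 25.1952
CV = 25.1952 / 362.0000 = 0.06960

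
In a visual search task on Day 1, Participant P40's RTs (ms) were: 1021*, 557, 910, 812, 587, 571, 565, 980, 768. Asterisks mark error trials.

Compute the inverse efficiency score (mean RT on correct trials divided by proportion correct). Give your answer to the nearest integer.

809 ms

Correct trials (n=8): 557, 910, 812, 587, 571, 565, 980, 768
Mean correct RT = 5750/8 = 718.7500 ms
Proportion correct = 8/9
IES = 718.7500 / (8/9) = 808.594 ms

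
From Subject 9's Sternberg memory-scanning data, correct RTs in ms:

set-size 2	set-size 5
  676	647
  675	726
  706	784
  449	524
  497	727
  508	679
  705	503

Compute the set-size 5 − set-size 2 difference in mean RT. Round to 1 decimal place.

53.4 ms

M(set-size 2) = 4216/7 = 602.286
M(set-size 5) = 4590/7 = 655.714
Difference = 655.714 − 602.286 = 53.429 ms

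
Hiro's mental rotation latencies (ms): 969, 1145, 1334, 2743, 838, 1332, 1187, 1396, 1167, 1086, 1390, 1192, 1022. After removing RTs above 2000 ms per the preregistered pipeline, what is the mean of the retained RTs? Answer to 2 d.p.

1171.50 ms

Excluded: 2743
Retained (n=12): Σ = 14058
Mean = 14058/12 = 1171.5000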